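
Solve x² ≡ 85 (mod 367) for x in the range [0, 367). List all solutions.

Since 367 ≡ 3 (mod 4), a square root of 85 is 85^((367+1)/4) = 85^92 mod 367.
Repeated squaring: 85^2≡252, 85^4≡13, 85^8≡169, 85^16≡302, 85^32≡188, 85^64≡112 (mod 367).
85^92 = 85^(64+16+8+4) ≡ 67 (mod 367).
Check: 67² = 4489 ≡ 85 (mod 367). The two roots are 67 and 300.

67, 300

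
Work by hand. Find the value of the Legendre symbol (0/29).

0

Top reduces to 0: gcd > 1, so the symbol is 0.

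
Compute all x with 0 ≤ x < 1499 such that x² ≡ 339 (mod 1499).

Since 1499 ≡ 3 (mod 4), a square root of 339 is 339^((1499+1)/4) = 339^375 mod 1499.
Repeated squaring: 339^2≡997, 339^4≡172, 339^8≡1103, 339^16≡920, 339^32≡964, 339^64≡1415, 339^128≡1060, 339^256≡849 (mod 1499).
339^375 = 339^(256+64+32+16+4+2+1) ≡ 568 (mod 1499).
Check: 568² = 322624 ≡ 339 (mod 1499). The two roots are 568 and 931.

568, 931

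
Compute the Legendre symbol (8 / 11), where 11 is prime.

Pull out 2^3: since 11 ≡ 3 (mod 8), (2/11) = -1, so (2/11)^3 = -1.
Reached (1/11) = 1. Collecting the sign flips along the way, the symbol is -1.

-1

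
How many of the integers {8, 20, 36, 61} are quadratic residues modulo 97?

3

(8/97) = +1 → QR.
(20/97) = -1 → non-residue.
(36/97) = +1 → QR.
(61/97) = +1 → QR.
Total quadratic residues among the 4: 3.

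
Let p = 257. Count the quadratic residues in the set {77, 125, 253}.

1

(77/257) = -1 → non-residue.
(125/257) = -1 → non-residue.
(253/257) = +1 → QR.
Total quadratic residues among the 3: 1.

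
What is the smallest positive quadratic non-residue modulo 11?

2

(2/11) = −1, so 2 is the smallest positive non-residue mod 11.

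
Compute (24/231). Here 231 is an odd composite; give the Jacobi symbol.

0

Pull out 2^3: since 231 ≡ 7 (mod 8), (2/231) = +1, so (2/231)^3 = +1.
Reciprocity: 3 ≡ 3 and 231 ≡ 3 (mod 4), so (3/231) = −(231/3).
Reduce top mod 3: now compute (0/3).
Top reduces to 0: gcd > 1, so the symbol is 0.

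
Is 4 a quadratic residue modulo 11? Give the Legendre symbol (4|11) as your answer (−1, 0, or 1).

1

Euler's criterion: (4/11) ≡ 4^5 (mod 11).
4^2 ≡ 5 (mod 11)
4^4 ≡ 3 (mod 11)
4^5 = 4^(4+1) ≡ 1 (mod 11).
Result is 1, so (4/11) = 1.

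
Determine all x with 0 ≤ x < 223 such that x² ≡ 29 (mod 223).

Since 223 ≡ 3 (mod 4), a square root of 29 is 29^((223+1)/4) = 29^56 mod 223.
Repeated squaring: 29^2≡172, 29^4≡148, 29^8≡50, 29^16≡47, 29^32≡202 (mod 223).
29^56 = 29^(32+16+8) ≡ 156 (mod 223).
Check: 156² = 24336 ≡ 29 (mod 223). The two roots are 67 and 156.

67, 156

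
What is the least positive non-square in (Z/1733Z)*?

(2/1733) = −1, so 2 is the smallest positive non-residue mod 1733.

2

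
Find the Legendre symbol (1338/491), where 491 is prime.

-1

Euler's criterion: (1338/491) ≡ 356^245 (mod 491).
356^2 ≡ 58 (mod 491)
356^4 ≡ 418 (mod 491)
356^8 ≡ 419 (mod 491)
356^16 ≡ 274 (mod 491)
356^32 ≡ 444 (mod 491)
356^64 ≡ 245 (mod 491)
356^128 ≡ 123 (mod 491)
356^245 = 356^(128+64+32+16+4+1) ≡ 490 (mod 491).
Result is 490 ≡ −1, so (1338/491) = −1.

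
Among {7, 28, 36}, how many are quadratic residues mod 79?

1

(7/79) = -1 → non-residue.
(28/79) = -1 → non-residue.
(36/79) = +1 → QR.
Total quadratic residues among the 3: 1.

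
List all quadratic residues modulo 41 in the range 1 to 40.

1,2,4,5,8,9,10,16,18,20,21,23,25,31,32,33,36,37,39,40

Square k = 1,…,20 (k and 41−k give the same square):
1²=1, 2²=4, 3²=9, 4²=16, 5²=25, 6²=36, 7²≡8, 8²≡23, 9²≡40, 10²≡18, 11²≡39, 12²≡21, 13²≡5, 14²≡32, 15²≡20, 16²≡10, 17²≡2, 18²≡37, 19²≡33, 20²≡31 (mod 41).
So the quadratic residues mod 41 are {1, 2, 4, 5, 8, 9, 10, 16, 18, 20, 21, 23, 25, 31, 32, 33, 36, 37, 39, 40}.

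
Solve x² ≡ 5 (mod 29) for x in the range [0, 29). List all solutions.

11, 18

29 ≡ 1 (mod 4), so we find a root by search.
Trying successive values, 11² = 121 ≡ 5 (mod 29). The other root is 29 − 11 = 18.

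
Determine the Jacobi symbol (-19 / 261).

First reduce: -19 ≡ 242 (mod 261).
Pull out 2: since 261 ≡ 5 (mod 8), (2/261) = -1.
Reciprocity: 121 ≡ 1 and 261 ≡ 1 (mod 4), so (121/261) = +(261/121).
Reduce top mod 121: now compute (19/121).
Reciprocity: 19 ≡ 3 and 121 ≡ 1 (mod 4), so (19/121) = +(121/19).
Reduce top mod 19: now compute (7/19).
Reciprocity: 7 ≡ 3 and 19 ≡ 3 (mod 4), so (7/19) = −(19/7).
Reduce top mod 7: now compute (5/7).
Reciprocity: 5 ≡ 1 and 7 ≡ 3 (mod 4), so (5/7) = +(7/5).
Reduce top mod 5: now compute (2/5).
Pull out 2: since 5 ≡ 5 (mod 8), (2/5) = -1.
Reached (1/5) = 1. Collecting the sign flips along the way, the symbol is -1.

-1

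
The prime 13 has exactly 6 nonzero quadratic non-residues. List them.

2,5,6,7,8,11

Square k = 1,…,6 (k and 13−k give the same square):
1²=1, 2²=4, 3²=9, 4²≡3, 5²≡12, 6²≡10 (mod 13).
The residues are {1, 3, 4, 9, 10, 12}; the non-residues are the remaining 6 nonzero classes.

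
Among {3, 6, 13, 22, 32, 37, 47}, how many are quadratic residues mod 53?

4

(3/53) = -1 → non-residue.
(6/53) = +1 → QR.
(13/53) = +1 → QR.
(22/53) = -1 → non-residue.
(32/53) = -1 → non-residue.
(37/53) = +1 → QR.
(47/53) = +1 → QR.
Total quadratic residues among the 7: 4.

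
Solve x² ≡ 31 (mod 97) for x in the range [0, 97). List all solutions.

97 ≡ 1 (mod 4), so we find a root by search.
Trying successive values, 15² = 225 ≡ 31 (mod 97). The other root is 97 − 15 = 82.

15, 82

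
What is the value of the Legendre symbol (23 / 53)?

-1

Reciprocity: 23 ≡ 3 and 53 ≡ 1 (mod 4), so (23/53) = +(53/23).
Reduce top mod 23: now compute (7/23).
Reciprocity: 7 ≡ 3 and 23 ≡ 3 (mod 4), so (7/23) = −(23/7).
Reduce top mod 7: now compute (2/7).
Pull out 2: since 7 ≡ 7 (mod 8), (2/7) = +1.
Reached (1/7) = 1. Collecting the sign flips along the way, the symbol is -1.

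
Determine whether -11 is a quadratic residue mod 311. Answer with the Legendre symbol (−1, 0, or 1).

1

First reduce: -11 ≡ 300 (mod 311).
Pull out 2^2: since 311 ≡ 7 (mod 8), (2/311) = +1, so (2/311)^2 = +1.
Reciprocity: 75 ≡ 3 and 311 ≡ 3 (mod 4), so (75/311) = −(311/75).
Reduce top mod 75: now compute (11/75).
Reciprocity: 11 ≡ 3 and 75 ≡ 3 (mod 4), so (11/75) = −(75/11).
Reduce top mod 11: now compute (9/11).
Reciprocity: 9 ≡ 1 and 11 ≡ 3 (mod 4), so (9/11) = +(11/9).
Reduce top mod 9: now compute (2/9).
Pull out 2: since 9 ≡ 1 (mod 8), (2/9) = +1.
Reached (1/9) = 1. Collecting the sign flips along the way, the symbol is +1.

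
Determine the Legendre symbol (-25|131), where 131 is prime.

Euler's criterion: (-25/131) ≡ 106^65 (mod 131).
106^2 ≡ 101 (mod 131)
106^4 ≡ 114 (mod 131)
106^8 ≡ 27 (mod 131)
106^16 ≡ 74 (mod 131)
106^32 ≡ 105 (mod 131)
106^64 ≡ 21 (mod 131)
106^65 = 106^(64+1) ≡ 130 (mod 131).
Result is 130 ≡ −1, so (-25/131) = −1.

-1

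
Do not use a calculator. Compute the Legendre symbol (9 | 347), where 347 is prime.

Euler's criterion: (9/347) ≡ 9^173 (mod 347).
9^2 ≡ 81 (mod 347)
9^4 ≡ 315 (mod 347)
9^8 ≡ 330 (mod 347)
9^16 ≡ 289 (mod 347)
9^32 ≡ 241 (mod 347)
9^64 ≡ 132 (mod 347)
9^128 ≡ 74 (mod 347)
9^173 = 9^(128+32+8+4+1) ≡ 1 (mod 347).
Result is 1, so (9/347) = 1.

1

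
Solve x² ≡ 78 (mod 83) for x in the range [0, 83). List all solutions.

24, 59

Since 83 ≡ 3 (mod 4), a square root of 78 is 78^((83+1)/4) = 78^21 mod 83.
Repeated squaring: 78^2≡25, 78^4≡44, 78^8≡27, 78^16≡65 (mod 83).
78^21 = 78^(16+4+1) ≡ 59 (mod 83).
Check: 59² = 3481 ≡ 78 (mod 83). The two roots are 24 and 59.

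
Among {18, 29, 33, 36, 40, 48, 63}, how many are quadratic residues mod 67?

4

(18/67) = -1 → non-residue.
(29/67) = +1 → QR.
(33/67) = +1 → QR.
(36/67) = +1 → QR.
(40/67) = +1 → QR.
(48/67) = -1 → non-residue.
(63/67) = -1 → non-residue.
Total quadratic residues among the 7: 4.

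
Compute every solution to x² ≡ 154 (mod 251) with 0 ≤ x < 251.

107, 144

Since 251 ≡ 3 (mod 4), a square root of 154 is 154^((251+1)/4) = 154^63 mod 251.
Repeated squaring: 154^2≡122, 154^4≡75, 154^8≡103, 154^16≡67, 154^32≡222 (mod 251).
154^63 = 154^(32+16+8+4+2+1) ≡ 144 (mod 251).
Check: 144² = 20736 ≡ 154 (mod 251). The two roots are 107 and 144.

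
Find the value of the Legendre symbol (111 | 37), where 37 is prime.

First reduce: 111 ≡ 0 (mod 37).
Top reduces to 0: gcd > 1, so the symbol is 0.

0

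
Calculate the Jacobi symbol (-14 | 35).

First reduce: -14 ≡ 21 (mod 35).
Reciprocity: 21 ≡ 1 and 35 ≡ 3 (mod 4), so (21/35) = +(35/21).
Reduce top mod 21: now compute (14/21).
Pull out 2: since 21 ≡ 5 (mod 8), (2/21) = -1.
Reciprocity: 7 ≡ 3 and 21 ≡ 1 (mod 4), so (7/21) = +(21/7).
Reduce top mod 7: now compute (0/7).
Top reduces to 0: gcd > 1, so the symbol is 0.

0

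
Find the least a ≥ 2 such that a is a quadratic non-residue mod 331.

(2/331) = −1, so 2 is the smallest positive non-residue mod 331.

2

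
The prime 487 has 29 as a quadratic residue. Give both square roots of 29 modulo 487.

Since 487 ≡ 3 (mod 4), a square root of 29 is 29^((487+1)/4) = 29^122 mod 487.
Repeated squaring: 29^2≡354, 29^4≡157, 29^8≡299, 29^16≡280, 29^32≡480, 29^64≡49 (mod 487).
29^122 = 29^(64+32+16+8+2) ≡ 178 (mod 487).
Check: 178² = 31684 ≡ 29 (mod 487). The two roots are 178 and 309.

178, 309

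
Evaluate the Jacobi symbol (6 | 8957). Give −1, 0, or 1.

Pull out 2: since 8957 ≡ 5 (mod 8), (2/8957) = -1.
Reciprocity: 3 ≡ 3 and 8957 ≡ 1 (mod 4), so (3/8957) = +(8957/3).
Reduce top mod 3: now compute (2/3).
Pull out 2: since 3 ≡ 3 (mod 8), (2/3) = -1.
Reached (1/3) = 1. Collecting the sign flips along the way, the symbol is +1.

1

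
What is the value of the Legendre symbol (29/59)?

1

Euler's criterion: (29/59) ≡ 29^29 (mod 59).
29^2 ≡ 15 (mod 59)
29^4 ≡ 48 (mod 59)
29^8 ≡ 3 (mod 59)
29^16 ≡ 9 (mod 59)
29^29 = 29^(16+8+4+1) ≡ 1 (mod 59).
Result is 1, so (29/59) = 1.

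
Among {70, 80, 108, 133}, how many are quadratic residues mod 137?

1

(70/137) = -1 → non-residue.
(80/137) = -1 → non-residue.
(108/137) = -1 → non-residue.
(133/137) = +1 → QR.
Total quadratic residues among the 4: 1.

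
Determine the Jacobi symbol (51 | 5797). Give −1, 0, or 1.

0

Reciprocity: 51 ≡ 3 and 5797 ≡ 1 (mod 4), so (51/5797) = +(5797/51).
Reduce top mod 51: now compute (34/51).
Pull out 2: since 51 ≡ 3 (mod 8), (2/51) = -1.
Reciprocity: 17 ≡ 1 and 51 ≡ 3 (mod 4), so (17/51) = +(51/17).
Reduce top mod 17: now compute (0/17).
Top reduces to 0: gcd > 1, so the symbol is 0.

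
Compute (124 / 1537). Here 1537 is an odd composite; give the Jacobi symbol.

Pull out 2^2: since 1537 ≡ 1 (mod 8), (2/1537) = +1, so (2/1537)^2 = +1.
Reciprocity: 31 ≡ 3 and 1537 ≡ 1 (mod 4), so (31/1537) = +(1537/31).
Reduce top mod 31: now compute (18/31).
Pull out 2: since 31 ≡ 7 (mod 8), (2/31) = +1.
Reciprocity: 9 ≡ 1 and 31 ≡ 3 (mod 4), so (9/31) = +(31/9).
Reduce top mod 9: now compute (4/9).
Pull out 2^2: since 9 ≡ 1 (mod 8), (2/9) = +1, so (2/9)^2 = +1.
Reached (1/9) = 1. Collecting the sign flips along the way, the symbol is +1.

1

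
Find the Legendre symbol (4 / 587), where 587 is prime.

1

Pull out 2^2: since 587 ≡ 3 (mod 8), (2/587) = -1, so (2/587)^2 = +1.
Reached (1/587) = 1. Collecting the sign flips along the way, the symbol is +1.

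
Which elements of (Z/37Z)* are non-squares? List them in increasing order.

2, 5, 6, 8, 13, 14, 15, 17, 18, 19, 20, 22, 23, 24, 29, 31, 32, 35

Square k = 1,…,18 (k and 37−k give the same square):
1²=1, 2²=4, 3²=9, 4²=16, 5²=25, 6²=36, 7²≡12, 8²≡27, 9²≡7, 10²≡26, 11²≡10, 12²≡33, 13²≡21, 14²≡11, 15²≡3, 16²≡34, 17²≡30, 18²≡28 (mod 37).
The residues are {1, 3, 4, 7, 9, 10, 11, 12, 16, 21, 25, 26, 27, 28, 30, 33, 34, 36}; the non-residues are the remaining 18 nonzero classes.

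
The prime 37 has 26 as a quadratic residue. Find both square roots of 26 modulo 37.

10, 27

37 ≡ 1 (mod 4), so we find a root by search.
Trying successive values, 10² = 100 ≡ 26 (mod 37). The other root is 37 − 10 = 27.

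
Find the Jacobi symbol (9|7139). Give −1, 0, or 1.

1

Reciprocity: 9 ≡ 1 and 7139 ≡ 3 (mod 4), so (9/7139) = +(7139/9).
Reduce top mod 9: now compute (2/9).
Pull out 2: since 9 ≡ 1 (mod 8), (2/9) = +1.
Reached (1/9) = 1. Collecting the sign flips along the way, the symbol is +1.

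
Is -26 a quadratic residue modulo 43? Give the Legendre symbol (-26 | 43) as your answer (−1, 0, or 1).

Euler's criterion: (-26/43) ≡ 17^21 (mod 43).
17^2 ≡ 31 (mod 43)
17^4 ≡ 15 (mod 43)
17^8 ≡ 10 (mod 43)
17^16 ≡ 14 (mod 43)
17^21 = 17^(16+4+1) ≡ 1 (mod 43).
Result is 1, so (-26/43) = 1.

1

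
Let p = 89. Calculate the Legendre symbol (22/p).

1

Euler's criterion: (22/89) ≡ 22^44 (mod 89).
22^2 ≡ 39 (mod 89)
22^4 ≡ 8 (mod 89)
22^8 ≡ 64 (mod 89)
22^16 ≡ 2 (mod 89)
22^32 ≡ 4 (mod 89)
22^44 = 22^(32+8+4) ≡ 1 (mod 89).
Result is 1, so (22/89) = 1.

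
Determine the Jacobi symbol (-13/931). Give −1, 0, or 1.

First reduce: -13 ≡ 918 (mod 931).
Pull out 2: since 931 ≡ 3 (mod 8), (2/931) = -1.
Reciprocity: 459 ≡ 3 and 931 ≡ 3 (mod 4), so (459/931) = −(931/459).
Reduce top mod 459: now compute (13/459).
Reciprocity: 13 ≡ 1 and 459 ≡ 3 (mod 4), so (13/459) = +(459/13).
Reduce top mod 13: now compute (4/13).
Pull out 2^2: since 13 ≡ 5 (mod 8), (2/13) = -1, so (2/13)^2 = +1.
Reached (1/13) = 1. Collecting the sign flips along the way, the symbol is +1.

1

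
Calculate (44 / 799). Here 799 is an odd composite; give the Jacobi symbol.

1

Pull out 2^2: since 799 ≡ 7 (mod 8), (2/799) = +1, so (2/799)^2 = +1.
Reciprocity: 11 ≡ 3 and 799 ≡ 3 (mod 4), so (11/799) = −(799/11).
Reduce top mod 11: now compute (7/11).
Reciprocity: 7 ≡ 3 and 11 ≡ 3 (mod 4), so (7/11) = −(11/7).
Reduce top mod 7: now compute (4/7).
Pull out 2^2: since 7 ≡ 7 (mod 8), (2/7) = +1, so (2/7)^2 = +1.
Reached (1/7) = 1. Collecting the sign flips along the way, the symbol is +1.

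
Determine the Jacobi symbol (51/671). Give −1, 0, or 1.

1

Reciprocity: 51 ≡ 3 and 671 ≡ 3 (mod 4), so (51/671) = −(671/51).
Reduce top mod 51: now compute (8/51).
Pull out 2^3: since 51 ≡ 3 (mod 8), (2/51) = -1, so (2/51)^3 = -1.
Reached (1/51) = 1. Collecting the sign flips along the way, the symbol is +1.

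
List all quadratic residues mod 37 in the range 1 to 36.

1 3 4 7 9 10 11 12 16 21 25 26 27 28 30 33 34 36

Square k = 1,…,18 (k and 37−k give the same square):
1²=1, 2²=4, 3²=9, 4²=16, 5²=25, 6²=36, 7²≡12, 8²≡27, 9²≡7, 10²≡26, 11²≡10, 12²≡33, 13²≡21, 14²≡11, 15²≡3, 16²≡34, 17²≡30, 18²≡28 (mod 37).
So the quadratic residues mod 37 are {1, 3, 4, 7, 9, 10, 11, 12, 16, 21, 25, 26, 27, 28, 30, 33, 34, 36}.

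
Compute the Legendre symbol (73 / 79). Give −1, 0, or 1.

1

Euler's criterion: (73/79) ≡ 73^39 (mod 79).
73^2 ≡ 36 (mod 79)
73^4 ≡ 32 (mod 79)
73^8 ≡ 76 (mod 79)
73^16 ≡ 9 (mod 79)
73^32 ≡ 2 (mod 79)
73^39 = 73^(32+4+2+1) ≡ 1 (mod 79).
Result is 1, so (73/79) = 1.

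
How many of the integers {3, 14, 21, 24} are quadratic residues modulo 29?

1

(3/29) = -1 → non-residue.
(14/29) = -1 → non-residue.
(21/29) = -1 → non-residue.
(24/29) = +1 → QR.
Total quadratic residues among the 4: 1.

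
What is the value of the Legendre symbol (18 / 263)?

Pull out 2: since 263 ≡ 7 (mod 8), (2/263) = +1.
Reciprocity: 9 ≡ 1 and 263 ≡ 3 (mod 4), so (9/263) = +(263/9).
Reduce top mod 9: now compute (2/9).
Pull out 2: since 9 ≡ 1 (mod 8), (2/9) = +1.
Reached (1/9) = 1. Collecting the sign flips along the way, the symbol is +1.

1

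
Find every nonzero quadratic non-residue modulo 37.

2, 5, 6, 8, 13, 14, 15, 17, 18, 19, 20, 22, 23, 24, 29, 31, 32, 35

Square k = 1,…,18 (k and 37−k give the same square):
1²=1, 2²=4, 3²=9, 4²=16, 5²=25, 6²=36, 7²≡12, 8²≡27, 9²≡7, 10²≡26, 11²≡10, 12²≡33, 13²≡21, 14²≡11, 15²≡3, 16²≡34, 17²≡30, 18²≡28 (mod 37).
The residues are {1, 3, 4, 7, 9, 10, 11, 12, 16, 21, 25, 26, 27, 28, 30, 33, 34, 36}; the non-residues are the remaining 18 nonzero classes.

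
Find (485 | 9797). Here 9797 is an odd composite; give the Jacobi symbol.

0

Reciprocity: 485 ≡ 1 and 9797 ≡ 1 (mod 4), so (485/9797) = +(9797/485).
Reduce top mod 485: now compute (97/485).
Reciprocity: 97 ≡ 1 and 485 ≡ 1 (mod 4), so (97/485) = +(485/97).
Reduce top mod 97: now compute (0/97).
Top reduces to 0: gcd > 1, so the symbol is 0.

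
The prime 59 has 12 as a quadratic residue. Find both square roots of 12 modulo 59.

Since 59 ≡ 3 (mod 4), a square root of 12 is 12^((59+1)/4) = 12^15 mod 59.
Repeated squaring: 12^2≡26, 12^4≡27, 12^8≡21 (mod 59).
12^15 = 12^(8+4+2+1) ≡ 22 (mod 59).
Check: 22² = 484 ≡ 12 (mod 59). The two roots are 22 and 37.

22, 37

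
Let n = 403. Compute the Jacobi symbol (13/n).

Reciprocity: 13 ≡ 1 and 403 ≡ 3 (mod 4), so (13/403) = +(403/13).
Reduce top mod 13: now compute (0/13).
Top reduces to 0: gcd > 1, so the symbol is 0.

0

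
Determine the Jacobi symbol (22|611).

Pull out 2: since 611 ≡ 3 (mod 8), (2/611) = -1.
Reciprocity: 11 ≡ 3 and 611 ≡ 3 (mod 4), so (11/611) = −(611/11).
Reduce top mod 11: now compute (6/11).
Pull out 2: since 11 ≡ 3 (mod 8), (2/11) = -1.
Reciprocity: 3 ≡ 3 and 11 ≡ 3 (mod 4), so (3/11) = −(11/3).
Reduce top mod 3: now compute (2/3).
Pull out 2: since 3 ≡ 3 (mod 8), (2/3) = -1.
Reached (1/3) = 1. Collecting the sign flips along the way, the symbol is -1.

-1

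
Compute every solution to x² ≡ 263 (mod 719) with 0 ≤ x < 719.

Since 719 ≡ 3 (mod 4), a square root of 263 is 263^((719+1)/4) = 263^180 mod 719.
Repeated squaring: 263^2≡145, 263^4≡174, 263^8≡78, 263^16≡332, 263^32≡217, 263^64≡354, 263^128≡210 (mod 719).
263^180 = 263^(128+32+16+4) ≡ 118 (mod 719).
Check: 118² = 13924 ≡ 263 (mod 719). The two roots are 118 and 601.

118, 601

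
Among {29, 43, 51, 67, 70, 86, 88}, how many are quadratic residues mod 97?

(29/97) = -1 → non-residue.
(43/97) = +1 → QR.
(51/97) = -1 → non-residue.
(67/97) = -1 → non-residue.
(70/97) = +1 → QR.
(86/97) = +1 → QR.
(88/97) = +1 → QR.
Total quadratic residues among the 7: 4.

4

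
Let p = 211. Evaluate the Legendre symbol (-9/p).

-1

Euler's criterion: (-9/211) ≡ 202^105 (mod 211).
202^2 ≡ 81 (mod 211)
202^4 ≡ 20 (mod 211)
202^8 ≡ 189 (mod 211)
202^16 ≡ 62 (mod 211)
202^32 ≡ 46 (mod 211)
202^64 ≡ 6 (mod 211)
202^105 = 202^(64+32+8+1) ≡ 210 (mod 211).
Result is 210 ≡ −1, so (-9/211) = −1.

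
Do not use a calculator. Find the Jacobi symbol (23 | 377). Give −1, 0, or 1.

Reciprocity: 23 ≡ 3 and 377 ≡ 1 (mod 4), so (23/377) = +(377/23).
Reduce top mod 23: now compute (9/23).
Reciprocity: 9 ≡ 1 and 23 ≡ 3 (mod 4), so (9/23) = +(23/9).
Reduce top mod 9: now compute (5/9).
Reciprocity: 5 ≡ 1 and 9 ≡ 1 (mod 4), so (5/9) = +(9/5).
Reduce top mod 5: now compute (4/5).
Pull out 2^2: since 5 ≡ 5 (mod 8), (2/5) = -1, so (2/5)^2 = +1.
Reached (1/5) = 1. Collecting the sign flips along the way, the symbol is +1.

1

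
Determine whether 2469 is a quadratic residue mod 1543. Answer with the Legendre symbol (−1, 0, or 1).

-1

First reduce: 2469 ≡ 926 (mod 1543).
Pull out 2: since 1543 ≡ 7 (mod 8), (2/1543) = +1.
Reciprocity: 463 ≡ 3 and 1543 ≡ 3 (mod 4), so (463/1543) = −(1543/463).
Reduce top mod 463: now compute (154/463).
Pull out 2: since 463 ≡ 7 (mod 8), (2/463) = +1.
Reciprocity: 77 ≡ 1 and 463 ≡ 3 (mod 4), so (77/463) = +(463/77).
Reduce top mod 77: now compute (1/77).
Reached (1/77) = 1. Collecting the sign flips along the way, the symbol is -1.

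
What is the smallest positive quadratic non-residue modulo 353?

3

(2/353) = +1, so 2 is a residue.
(3/353) = −1, so 3 is the smallest positive non-residue mod 353.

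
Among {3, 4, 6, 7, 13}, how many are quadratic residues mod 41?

(3/41) = -1 → non-residue.
(4/41) = +1 → QR.
(6/41) = -1 → non-residue.
(7/41) = -1 → non-residue.
(13/41) = -1 → non-residue.
Total quadratic residues among the 5: 1.

1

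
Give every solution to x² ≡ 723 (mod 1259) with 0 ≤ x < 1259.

388, 871

Since 1259 ≡ 3 (mod 4), a square root of 723 is 723^((1259+1)/4) = 723^315 mod 1259.
Repeated squaring: 723^2≡244, 723^4≡363, 723^8≡833, 723^16≡180, 723^32≡925, 723^64≡764, 723^128≡779, 723^256≡3 (mod 1259).
723^315 = 723^(256+32+16+8+2+1) ≡ 388 (mod 1259).
Check: 388² = 150544 ≡ 723 (mod 1259). The two roots are 388 and 871.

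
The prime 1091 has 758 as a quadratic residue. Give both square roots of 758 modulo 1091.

43, 1048

Since 1091 ≡ 3 (mod 4), a square root of 758 is 758^((1091+1)/4) = 758^273 mod 1091.
Repeated squaring: 758^2≡698, 758^4≡618, 758^8≡74, 758^16≡21, 758^32≡441, 758^64≡283, 758^128≡446, 758^256≡354 (mod 1091).
758^273 = 758^(256+16+1) ≡ 1048 (mod 1091).
Check: 1048² = 1098304 ≡ 758 (mod 1091). The two roots are 43 and 1048.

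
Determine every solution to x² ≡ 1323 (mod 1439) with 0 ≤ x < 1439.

165, 1274

Since 1439 ≡ 3 (mod 4), a square root of 1323 is 1323^((1439+1)/4) = 1323^360 mod 1439.
Repeated squaring: 1323^2≡505, 1323^4≡322, 1323^8≡76, 1323^16≡20, 1323^32≡400, 1323^64≡271, 1323^128≡52, 1323^256≡1265 (mod 1439).
1323^360 = 1323^(256+64+32+8) ≡ 1274 (mod 1439).
Check: 1274² = 1623076 ≡ 1323 (mod 1439). The two roots are 165 and 1274.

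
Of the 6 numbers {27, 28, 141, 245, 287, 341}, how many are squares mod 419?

6

(27/419) = +1 → QR.
(28/419) = +1 → QR.
(141/419) = +1 → QR.
(245/419) = +1 → QR.
(287/419) = +1 → QR.
(341/419) = +1 → QR.
Total quadratic residues among the 6: 6.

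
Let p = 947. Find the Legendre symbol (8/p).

-1

Euler's criterion: (8/947) ≡ 8^473 (mod 947).
8^2 ≡ 64 (mod 947)
8^4 ≡ 308 (mod 947)
8^8 ≡ 164 (mod 947)
8^16 ≡ 380 (mod 947)
8^32 ≡ 456 (mod 947)
8^64 ≡ 543 (mod 947)
8^128 ≡ 332 (mod 947)
8^256 ≡ 372 (mod 947)
8^473 = 8^(256+128+64+16+8+1) ≡ 946 (mod 947).
Result is 946 ≡ −1, so (8/947) = −1.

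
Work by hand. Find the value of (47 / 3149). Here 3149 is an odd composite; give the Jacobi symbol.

0

Reciprocity: 47 ≡ 3 and 3149 ≡ 1 (mod 4), so (47/3149) = +(3149/47).
Reduce top mod 47: now compute (0/47).
Top reduces to 0: gcd > 1, so the symbol is 0.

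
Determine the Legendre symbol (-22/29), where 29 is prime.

1

Euler's criterion: (-22/29) ≡ 7^14 (mod 29).
7^2 ≡ 20 (mod 29)
7^4 ≡ 23 (mod 29)
7^8 ≡ 7 (mod 29)
7^14 = 7^(8+4+2) ≡ 1 (mod 29).
Result is 1, so (-22/29) = 1.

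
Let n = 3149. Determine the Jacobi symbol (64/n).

Pull out 2^6: since 3149 ≡ 5 (mod 8), (2/3149) = -1, so (2/3149)^6 = +1.
Reached (1/3149) = 1. Collecting the sign flips along the way, the symbol is +1.

1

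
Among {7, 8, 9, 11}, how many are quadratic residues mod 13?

(7/13) = -1 → non-residue.
(8/13) = -1 → non-residue.
(9/13) = +1 → QR.
(11/13) = -1 → non-residue.
Total quadratic residues among the 4: 1.

1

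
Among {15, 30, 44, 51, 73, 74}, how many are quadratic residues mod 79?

3

(15/79) = -1 → non-residue.
(30/79) = -1 → non-residue.
(44/79) = +1 → QR.
(51/79) = +1 → QR.
(73/79) = +1 → QR.
(74/79) = -1 → non-residue.
Total quadratic residues among the 6: 3.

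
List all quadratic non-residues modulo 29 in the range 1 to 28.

2,3,8,10,11,12,14,15,17,18,19,21,26,27

Square k = 1,…,14 (k and 29−k give the same square):
1²=1, 2²=4, 3²=9, 4²=16, 5²=25, 6²≡7, 7²≡20, 8²≡6, 9²≡23, 10²≡13, 11²≡5, 12²≡28, 13²≡24, 14²≡22 (mod 29).
The residues are {1, 4, 5, 6, 7, 9, 13, 16, 20, 22, 23, 24, 25, 28}; the non-residues are the remaining 14 nonzero classes.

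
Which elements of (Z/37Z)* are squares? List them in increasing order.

1 3 4 7 9 10 11 12 16 21 25 26 27 28 30 33 34 36

Square k = 1,…,18 (k and 37−k give the same square):
1²=1, 2²=4, 3²=9, 4²=16, 5²=25, 6²=36, 7²≡12, 8²≡27, 9²≡7, 10²≡26, 11²≡10, 12²≡33, 13²≡21, 14²≡11, 15²≡3, 16²≡34, 17²≡30, 18²≡28 (mod 37).
So the quadratic residues mod 37 are {1, 3, 4, 7, 9, 10, 11, 12, 16, 21, 25, 26, 27, 28, 30, 33, 34, 36}.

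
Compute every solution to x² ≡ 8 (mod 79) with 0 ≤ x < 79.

18, 61

Since 79 ≡ 3 (mod 4), a square root of 8 is 8^((79+1)/4) = 8^20 mod 79.
Repeated squaring: 8^2≡64, 8^4≡67, 8^8≡65, 8^16≡38 (mod 79).
8^20 = 8^(16+4) ≡ 18 (mod 79).
Check: 18² = 324 ≡ 8 (mod 79). The two roots are 18 and 61.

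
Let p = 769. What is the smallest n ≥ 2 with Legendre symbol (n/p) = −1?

(2/769) = +1, so 2 is a residue.
(3/769) = +1, so 3 is a residue.
(4/769) = +1, so 4 is a residue.
(5/769) = +1, so 5 is a residue.
(6/769) = +1, so 6 is a residue.
(7/769) = −1, so 7 is the smallest positive non-residue mod 769.

7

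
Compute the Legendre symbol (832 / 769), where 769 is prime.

First reduce: 832 ≡ 63 (mod 769).
Reciprocity: 63 ≡ 3 and 769 ≡ 1 (mod 4), so (63/769) = +(769/63).
Reduce top mod 63: now compute (13/63).
Reciprocity: 13 ≡ 1 and 63 ≡ 3 (mod 4), so (13/63) = +(63/13).
Reduce top mod 13: now compute (11/13).
Reciprocity: 11 ≡ 3 and 13 ≡ 1 (mod 4), so (11/13) = +(13/11).
Reduce top mod 11: now compute (2/11).
Pull out 2: since 11 ≡ 3 (mod 8), (2/11) = -1.
Reached (1/11) = 1. Collecting the sign flips along the way, the symbol is -1.

-1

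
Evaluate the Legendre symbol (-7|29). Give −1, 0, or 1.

First reduce: -7 ≡ 22 (mod 29).
Pull out 2: since 29 ≡ 5 (mod 8), (2/29) = -1.
Reciprocity: 11 ≡ 3 and 29 ≡ 1 (mod 4), so (11/29) = +(29/11).
Reduce top mod 11: now compute (7/11).
Reciprocity: 7 ≡ 3 and 11 ≡ 3 (mod 4), so (7/11) = −(11/7).
Reduce top mod 7: now compute (4/7).
Pull out 2^2: since 7 ≡ 7 (mod 8), (2/7) = +1, so (2/7)^2 = +1.
Reached (1/7) = 1. Collecting the sign flips along the way, the symbol is +1.

1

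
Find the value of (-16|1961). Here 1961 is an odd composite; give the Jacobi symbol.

First reduce: -16 ≡ 1945 (mod 1961).
Reciprocity: 1945 ≡ 1 and 1961 ≡ 1 (mod 4), so (1945/1961) = +(1961/1945).
Reduce top mod 1945: now compute (16/1945).
Pull out 2^4: since 1945 ≡ 1 (mod 8), (2/1945) = +1, so (2/1945)^4 = +1.
Reached (1/1945) = 1. Collecting the sign flips along the way, the symbol is +1.

1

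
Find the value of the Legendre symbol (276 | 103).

-1

Euler's criterion: (276/103) ≡ 70^51 (mod 103).
70^2 ≡ 59 (mod 103)
70^4 ≡ 82 (mod 103)
70^8 ≡ 29 (mod 103)
70^16 ≡ 17 (mod 103)
70^32 ≡ 83 (mod 103)
70^51 = 70^(32+16+2+1) ≡ 102 (mod 103).
Result is 102 ≡ −1, so (276/103) = −1.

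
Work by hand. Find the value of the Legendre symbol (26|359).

Pull out 2: since 359 ≡ 7 (mod 8), (2/359) = +1.
Reciprocity: 13 ≡ 1 and 359 ≡ 3 (mod 4), so (13/359) = +(359/13).
Reduce top mod 13: now compute (8/13).
Pull out 2^3: since 13 ≡ 5 (mod 8), (2/13) = -1, so (2/13)^3 = -1.
Reached (1/13) = 1. Collecting the sign flips along the way, the symbol is -1.

-1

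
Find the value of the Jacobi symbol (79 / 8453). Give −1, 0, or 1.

Reciprocity: 79 ≡ 3 and 8453 ≡ 1 (mod 4), so (79/8453) = +(8453/79).
Reduce top mod 79: now compute (0/79).
Top reduces to 0: gcd > 1, so the symbol is 0.

0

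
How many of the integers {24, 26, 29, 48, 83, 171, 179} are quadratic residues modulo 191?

3

(24/191) = +1 → QR.
(26/191) = +1 → QR.
(29/191) = -1 → non-residue.
(48/191) = +1 → QR.
(83/191) = -1 → non-residue.
(171/191) = -1 → non-residue.
(179/191) = -1 → non-residue.
Total quadratic residues among the 7: 3.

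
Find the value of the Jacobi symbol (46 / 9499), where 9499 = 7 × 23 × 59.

Pull out 2: since 9499 ≡ 3 (mod 8), (2/9499) = -1.
Reciprocity: 23 ≡ 3 and 9499 ≡ 3 (mod 4), so (23/9499) = −(9499/23).
Reduce top mod 23: now compute (0/23).
Top reduces to 0: gcd > 1, so the symbol is 0.

0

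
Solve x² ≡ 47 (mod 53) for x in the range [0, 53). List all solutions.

10, 43

53 ≡ 1 (mod 4), so we find a root by search.
Trying successive values, 10² = 100 ≡ 47 (mod 53). The other root is 53 − 10 = 43.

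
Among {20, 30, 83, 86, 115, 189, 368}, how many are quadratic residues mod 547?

(20/547) = -1 → non-residue.
(30/547) = -1 → non-residue.
(83/547) = -1 → non-residue.
(86/547) = +1 → QR.
(115/547) = +1 → QR.
(189/547) = +1 → QR.
(368/547) = -1 → non-residue.
Total quadratic residues among the 7: 3.

3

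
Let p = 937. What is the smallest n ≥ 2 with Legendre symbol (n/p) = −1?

(2/937) = +1, so 2 is a residue.
(3/937) = +1, so 3 is a residue.
(4/937) = +1, so 4 is a residue.
(5/937) = −1, so 5 is the smallest positive non-residue mod 937.

5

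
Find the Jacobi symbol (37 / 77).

1

Reciprocity: 37 ≡ 1 and 77 ≡ 1 (mod 4), so (37/77) = +(77/37).
Reduce top mod 37: now compute (3/37).
Reciprocity: 3 ≡ 3 and 37 ≡ 1 (mod 4), so (3/37) = +(37/3).
Reduce top mod 3: now compute (1/3).
Reached (1/3) = 1. Collecting the sign flips along the way, the symbol is +1.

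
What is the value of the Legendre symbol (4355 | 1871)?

-1

First reduce: 4355 ≡ 613 (mod 1871).
Reciprocity: 613 ≡ 1 and 1871 ≡ 3 (mod 4), so (613/1871) = +(1871/613).
Reduce top mod 613: now compute (32/613).
Pull out 2^5: since 613 ≡ 5 (mod 8), (2/613) = -1, so (2/613)^5 = -1.
Reached (1/613) = 1. Collecting the sign flips along the way, the symbol is -1.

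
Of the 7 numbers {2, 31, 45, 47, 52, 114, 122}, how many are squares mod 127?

(2/127) = +1 → QR.
(31/127) = +1 → QR.
(45/127) = -1 → non-residue.
(47/127) = +1 → QR.
(52/127) = +1 → QR.
(114/127) = -1 → non-residue.
(122/127) = +1 → QR.
Total quadratic residues among the 7: 5.

5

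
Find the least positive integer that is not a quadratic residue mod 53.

(2/53) = −1, so 2 is the smallest positive non-residue mod 53.

2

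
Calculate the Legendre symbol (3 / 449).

-1

Euler's criterion: (3/449) ≡ 3^224 (mod 449).
3^2 ≡ 9 (mod 449)
3^4 ≡ 81 (mod 449)
3^8 ≡ 275 (mod 449)
3^16 ≡ 193 (mod 449)
3^32 ≡ 431 (mod 449)
3^64 ≡ 324 (mod 449)
3^128 ≡ 359 (mod 449)
3^224 = 3^(128+64+32) ≡ 448 (mod 449).
Result is 448 ≡ −1, so (3/449) = −1.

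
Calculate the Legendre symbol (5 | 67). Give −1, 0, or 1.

-1

Euler's criterion: (5/67) ≡ 5^33 (mod 67).
5^2 ≡ 25 (mod 67)
5^4 ≡ 22 (mod 67)
5^8 ≡ 15 (mod 67)
5^16 ≡ 24 (mod 67)
5^32 ≡ 40 (mod 67)
5^33 = 5^(32+1) ≡ 66 (mod 67).
Result is 66 ≡ −1, so (5/67) = −1.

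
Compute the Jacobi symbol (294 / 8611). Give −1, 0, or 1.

1

Pull out 2: since 8611 ≡ 3 (mod 8), (2/8611) = -1.
Reciprocity: 147 ≡ 3 and 8611 ≡ 3 (mod 4), so (147/8611) = −(8611/147).
Reduce top mod 147: now compute (85/147).
Reciprocity: 85 ≡ 1 and 147 ≡ 3 (mod 4), so (85/147) = +(147/85).
Reduce top mod 85: now compute (62/85).
Pull out 2: since 85 ≡ 5 (mod 8), (2/85) = -1.
Reciprocity: 31 ≡ 3 and 85 ≡ 1 (mod 4), so (31/85) = +(85/31).
Reduce top mod 31: now compute (23/31).
Reciprocity: 23 ≡ 3 and 31 ≡ 3 (mod 4), so (23/31) = −(31/23).
Reduce top mod 23: now compute (8/23).
Pull out 2^3: since 23 ≡ 7 (mod 8), (2/23) = +1, so (2/23)^3 = +1.
Reached (1/23) = 1. Collecting the sign flips along the way, the symbol is +1.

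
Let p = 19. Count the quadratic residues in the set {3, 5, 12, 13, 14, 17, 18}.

(3/19) = -1 → non-residue.
(5/19) = +1 → QR.
(12/19) = -1 → non-residue.
(13/19) = -1 → non-residue.
(14/19) = -1 → non-residue.
(17/19) = +1 → QR.
(18/19) = -1 → non-residue.
Total quadratic residues among the 7: 2.

2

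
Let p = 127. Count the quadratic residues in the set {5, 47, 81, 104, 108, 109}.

3

(5/127) = -1 → non-residue.
(47/127) = +1 → QR.
(81/127) = +1 → QR.
(104/127) = +1 → QR.
(108/127) = -1 → non-residue.
(109/127) = -1 → non-residue.
Total quadratic residues among the 6: 3.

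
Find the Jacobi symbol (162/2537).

1

Pull out 2: since 2537 ≡ 1 (mod 8), (2/2537) = +1.
Reciprocity: 81 ≡ 1 and 2537 ≡ 1 (mod 4), so (81/2537) = +(2537/81).
Reduce top mod 81: now compute (26/81).
Pull out 2: since 81 ≡ 1 (mod 8), (2/81) = +1.
Reciprocity: 13 ≡ 1 and 81 ≡ 1 (mod 4), so (13/81) = +(81/13).
Reduce top mod 13: now compute (3/13).
Reciprocity: 3 ≡ 3 and 13 ≡ 1 (mod 4), so (3/13) = +(13/3).
Reduce top mod 3: now compute (1/3).
Reached (1/3) = 1. Collecting the sign flips along the way, the symbol is +1.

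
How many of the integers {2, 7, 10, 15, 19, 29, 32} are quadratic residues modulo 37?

2

(2/37) = -1 → non-residue.
(7/37) = +1 → QR.
(10/37) = +1 → QR.
(15/37) = -1 → non-residue.
(19/37) = -1 → non-residue.
(29/37) = -1 → non-residue.
(32/37) = -1 → non-residue.
Total quadratic residues among the 7: 2.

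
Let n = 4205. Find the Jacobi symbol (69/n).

1

Reciprocity: 69 ≡ 1 and 4205 ≡ 1 (mod 4), so (69/4205) = +(4205/69).
Reduce top mod 69: now compute (65/69).
Reciprocity: 65 ≡ 1 and 69 ≡ 1 (mod 4), so (65/69) = +(69/65).
Reduce top mod 65: now compute (4/65).
Pull out 2^2: since 65 ≡ 1 (mod 8), (2/65) = +1, so (2/65)^2 = +1.
Reached (1/65) = 1. Collecting the sign flips along the way, the symbol is +1.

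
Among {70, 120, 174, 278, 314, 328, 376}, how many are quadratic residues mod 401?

3

(70/401) = +1 → QR.
(120/401) = -1 → non-residue.
(174/401) = -1 → non-residue.
(278/401) = -1 → non-residue.
(314/401) = -1 → non-residue.
(328/401) = +1 → QR.
(376/401) = +1 → QR.
Total quadratic residues among the 7: 3.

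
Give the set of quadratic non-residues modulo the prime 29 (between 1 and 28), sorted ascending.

Square k = 1,…,14 (k and 29−k give the same square):
1²=1, 2²=4, 3²=9, 4²=16, 5²=25, 6²≡7, 7²≡20, 8²≡6, 9²≡23, 10²≡13, 11²≡5, 12²≡28, 13²≡24, 14²≡22 (mod 29).
The residues are {1, 4, 5, 6, 7, 9, 13, 16, 20, 22, 23, 24, 25, 28}; the non-residues are the remaining 14 nonzero classes.

2, 3, 8, 10, 11, 12, 14, 15, 17, 18, 19, 21, 26, 27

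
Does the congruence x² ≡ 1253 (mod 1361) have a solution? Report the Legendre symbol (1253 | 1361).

Reciprocity: 1253 ≡ 1 and 1361 ≡ 1 (mod 4), so (1253/1361) = +(1361/1253).
Reduce top mod 1253: now compute (108/1253).
Pull out 2^2: since 1253 ≡ 5 (mod 8), (2/1253) = -1, so (2/1253)^2 = +1.
Reciprocity: 27 ≡ 3 and 1253 ≡ 1 (mod 4), so (27/1253) = +(1253/27).
Reduce top mod 27: now compute (11/27).
Reciprocity: 11 ≡ 3 and 27 ≡ 3 (mod 4), so (11/27) = −(27/11).
Reduce top mod 11: now compute (5/11).
Reciprocity: 5 ≡ 1 and 11 ≡ 3 (mod 4), so (5/11) = +(11/5).
Reduce top mod 5: now compute (1/5).
Reached (1/5) = 1. Collecting the sign flips along the way, the symbol is -1.

-1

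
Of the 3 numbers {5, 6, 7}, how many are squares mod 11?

(5/11) = +1 → QR.
(6/11) = -1 → non-residue.
(7/11) = -1 → non-residue.
Total quadratic residues among the 3: 1.

1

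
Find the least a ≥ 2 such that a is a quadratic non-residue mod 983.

(2/983) = +1, so 2 is a residue.
(3/983) = +1, so 3 is a residue.
(4/983) = +1, so 4 is a residue.
(5/983) = −1, so 5 is the smallest positive non-residue mod 983.

5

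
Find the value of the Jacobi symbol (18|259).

Pull out 2: since 259 ≡ 3 (mod 8), (2/259) = -1.
Reciprocity: 9 ≡ 1 and 259 ≡ 3 (mod 4), so (9/259) = +(259/9).
Reduce top mod 9: now compute (7/9).
Reciprocity: 7 ≡ 3 and 9 ≡ 1 (mod 4), so (7/9) = +(9/7).
Reduce top mod 7: now compute (2/7).
Pull out 2: since 7 ≡ 7 (mod 8), (2/7) = +1.
Reached (1/7) = 1. Collecting the sign flips along the way, the symbol is -1.

-1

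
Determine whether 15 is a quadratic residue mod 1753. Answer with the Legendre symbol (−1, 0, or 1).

-1

Reciprocity: 15 ≡ 3 and 1753 ≡ 1 (mod 4), so (15/1753) = +(1753/15).
Reduce top mod 15: now compute (13/15).
Reciprocity: 13 ≡ 1 and 15 ≡ 3 (mod 4), so (13/15) = +(15/13).
Reduce top mod 13: now compute (2/13).
Pull out 2: since 13 ≡ 5 (mod 8), (2/13) = -1.
Reached (1/13) = 1. Collecting the sign flips along the way, the symbol is -1.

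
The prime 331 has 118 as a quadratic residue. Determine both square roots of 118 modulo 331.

117, 214

Since 331 ≡ 3 (mod 4), a square root of 118 is 118^((331+1)/4) = 118^83 mod 331.
Repeated squaring: 118^2≡22, 118^4≡153, 118^8≡239, 118^16≡189, 118^32≡304, 118^64≡67 (mod 331).
118^83 = 118^(64+16+2+1) ≡ 214 (mod 331).
Check: 214² = 45796 ≡ 118 (mod 331). The two roots are 117 and 214.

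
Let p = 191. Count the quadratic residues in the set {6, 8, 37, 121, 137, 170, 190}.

(6/191) = +1 → QR.
(8/191) = +1 → QR.
(37/191) = -1 → non-residue.
(121/191) = +1 → QR.
(137/191) = -1 → non-residue.
(170/191) = +1 → QR.
(190/191) = -1 → non-residue.
Total quadratic residues among the 7: 4.

4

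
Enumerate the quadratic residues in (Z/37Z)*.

1, 3, 4, 7, 9, 10, 11, 12, 16, 21, 25, 26, 27, 28, 30, 33, 34, 36

Square k = 1,…,18 (k and 37−k give the same square):
1²=1, 2²=4, 3²=9, 4²=16, 5²=25, 6²=36, 7²≡12, 8²≡27, 9²≡7, 10²≡26, 11²≡10, 12²≡33, 13²≡21, 14²≡11, 15²≡3, 16²≡34, 17²≡30, 18²≡28 (mod 37).
So the quadratic residues mod 37 are {1, 3, 4, 7, 9, 10, 11, 12, 16, 21, 25, 26, 27, 28, 30, 33, 34, 36}.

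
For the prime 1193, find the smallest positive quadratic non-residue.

3

(2/1193) = +1, so 2 is a residue.
(3/1193) = −1, so 3 is the smallest positive non-residue mod 1193.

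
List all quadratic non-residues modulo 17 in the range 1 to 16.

3, 5, 6, 7, 10, 11, 12, 14

Square k = 1,…,8 (k and 17−k give the same square):
1²=1, 2²=4, 3²=9, 4²=16, 5²≡8, 6²≡2, 7²≡15, 8²≡13 (mod 17).
The residues are {1, 2, 4, 8, 9, 13, 15, 16}; the non-residues are the remaining 8 nonzero classes.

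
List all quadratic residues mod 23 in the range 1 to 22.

Square k = 1,…,11 (k and 23−k give the same square):
1²=1, 2²=4, 3²=9, 4²=16, 5²≡2, 6²≡13, 7²≡3, 8²≡18, 9²≡12, 10²≡8, 11²≡6 (mod 23).
So the quadratic residues mod 23 are {1, 2, 3, 4, 6, 8, 9, 12, 13, 16, 18}.

1,2,3,4,6,8,9,12,13,16,18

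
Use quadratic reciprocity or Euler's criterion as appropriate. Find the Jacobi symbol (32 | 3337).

1

Pull out 2^5: since 3337 ≡ 1 (mod 8), (2/3337) = +1, so (2/3337)^5 = +1.
Reached (1/3337) = 1. Collecting the sign flips along the way, the symbol is +1.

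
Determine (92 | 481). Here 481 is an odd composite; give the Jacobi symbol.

-1

Pull out 2^2: since 481 ≡ 1 (mod 8), (2/481) = +1, so (2/481)^2 = +1.
Reciprocity: 23 ≡ 3 and 481 ≡ 1 (mod 4), so (23/481) = +(481/23).
Reduce top mod 23: now compute (21/23).
Reciprocity: 21 ≡ 1 and 23 ≡ 3 (mod 4), so (21/23) = +(23/21).
Reduce top mod 21: now compute (2/21).
Pull out 2: since 21 ≡ 5 (mod 8), (2/21) = -1.
Reached (1/21) = 1. Collecting the sign flips along the way, the symbol is -1.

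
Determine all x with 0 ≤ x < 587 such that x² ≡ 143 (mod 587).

Since 587 ≡ 3 (mod 4), a square root of 143 is 143^((587+1)/4) = 143^147 mod 587.
Repeated squaring: 143^2≡491, 143^4≡411, 143^8≡452, 143^16≡28, 143^32≡197, 143^64≡67, 143^128≡380 (mod 587).
143^147 = 143^(128+16+2+1) ≡ 225 (mod 587).
Check: 225² = 50625 ≡ 143 (mod 587). The two roots are 225 and 362.

225, 362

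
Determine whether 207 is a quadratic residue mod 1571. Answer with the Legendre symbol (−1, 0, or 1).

Reciprocity: 207 ≡ 3 and 1571 ≡ 3 (mod 4), so (207/1571) = −(1571/207).
Reduce top mod 207: now compute (122/207).
Pull out 2: since 207 ≡ 7 (mod 8), (2/207) = +1.
Reciprocity: 61 ≡ 1 and 207 ≡ 3 (mod 4), so (61/207) = +(207/61).
Reduce top mod 61: now compute (24/61).
Pull out 2^3: since 61 ≡ 5 (mod 8), (2/61) = -1, so (2/61)^3 = -1.
Reciprocity: 3 ≡ 3 and 61 ≡ 1 (mod 4), so (3/61) = +(61/3).
Reduce top mod 3: now compute (1/3).
Reached (1/3) = 1. Collecting the sign flips along the way, the symbol is +1.

1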